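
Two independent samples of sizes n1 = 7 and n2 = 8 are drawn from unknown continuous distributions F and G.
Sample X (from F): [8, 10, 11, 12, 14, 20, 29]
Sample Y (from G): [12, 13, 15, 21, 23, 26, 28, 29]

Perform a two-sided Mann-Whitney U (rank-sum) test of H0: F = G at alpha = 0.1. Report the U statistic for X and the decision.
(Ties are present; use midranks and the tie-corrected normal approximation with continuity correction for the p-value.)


Step 1: Combine and sort all 15 observations; assign midranks.
sorted (value, group): (8,X), (10,X), (11,X), (12,X), (12,Y), (13,Y), (14,X), (15,Y), (20,X), (21,Y), (23,Y), (26,Y), (28,Y), (29,X), (29,Y)
ranks: 8->1, 10->2, 11->3, 12->4.5, 12->4.5, 13->6, 14->7, 15->8, 20->9, 21->10, 23->11, 26->12, 28->13, 29->14.5, 29->14.5
Step 2: Rank sum for X: R1 = 1 + 2 + 3 + 4.5 + 7 + 9 + 14.5 = 41.
Step 3: U_X = R1 - n1(n1+1)/2 = 41 - 7*8/2 = 41 - 28 = 13.
       U_Y = n1*n2 - U_X = 56 - 13 = 43.
Step 4: Ties are present, so use the tie-corrected normal approximation (with continuity correction) for the p-value.
Step 5: p-value = 0.092753; compare to alpha = 0.1. reject H0.

U_X = 13, p = 0.092753, reject H0 at alpha = 0.1.


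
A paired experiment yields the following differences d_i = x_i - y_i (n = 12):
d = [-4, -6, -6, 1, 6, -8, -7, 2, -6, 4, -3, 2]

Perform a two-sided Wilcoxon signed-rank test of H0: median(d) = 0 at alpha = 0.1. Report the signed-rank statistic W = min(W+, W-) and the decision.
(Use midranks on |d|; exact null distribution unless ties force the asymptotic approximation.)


Step 1: Drop any zero differences (none here) and take |d_i|.
|d| = [4, 6, 6, 1, 6, 8, 7, 2, 6, 4, 3, 2]
Step 2: Midrank |d_i| (ties get averaged ranks).
ranks: |4|->5.5, |6|->8.5, |6|->8.5, |1|->1, |6|->8.5, |8|->12, |7|->11, |2|->2.5, |6|->8.5, |4|->5.5, |3|->4, |2|->2.5
Step 3: Attach original signs; sum ranks with positive sign and with negative sign.
W+ = 1 + 8.5 + 2.5 + 5.5 + 2.5 = 20
W- = 5.5 + 8.5 + 8.5 + 12 + 11 + 8.5 + 4 = 58
(Check: W+ + W- = 78 should equal n(n+1)/2 = 78.)
Step 4: Test statistic W = min(W+, W-) = 20.
Step 5: Ties in |d|, so use the tie-corrected normal approximation.
        E[W] = n(n+1)/4 = 12*13/4 = 39.
        Tie groups: |d|=2 (t=2), |d|=4 (t=2), |d|=6 (t=4); sum(t^3 - t) = 72.
        Var[W] = n(n+1)(2n+1)/24 - sum(t^3-t)/48 = 3900/24 - 72/48 = 161.
        z = (W - E[W]) / sqrt(Var[W]) = (20 - 39) / 12.6886 = -1.4974.
        Two-sided p = 2*Phi(z) = 0.134287.
Step 6: alpha = 0.1. fail to reject H0.

W+ = 20, W- = 58, W = min = 20, p = 0.134287, fail to reject H0.


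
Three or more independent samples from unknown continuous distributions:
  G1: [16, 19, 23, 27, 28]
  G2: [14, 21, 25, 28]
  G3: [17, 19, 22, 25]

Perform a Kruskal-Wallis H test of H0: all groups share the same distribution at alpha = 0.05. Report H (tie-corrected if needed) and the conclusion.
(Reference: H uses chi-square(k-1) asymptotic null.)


Step 1: Combine all N = 13 observations and assign midranks.
sorted (value, group, rank): (14,G2,1), (16,G1,2), (17,G3,3), (19,G1,4.5), (19,G3,4.5), (21,G2,6), (22,G3,7), (23,G1,8), (25,G2,9.5), (25,G3,9.5), (27,G1,11), (28,G1,12.5), (28,G2,12.5)
Step 2: Sum ranks within each group.
R_1 = 38 (n_1 = 5)
R_2 = 29 (n_2 = 4)
R_3 = 24 (n_3 = 4)
Step 3: H = 12/(N(N+1)) * sum(R_i^2/n_i) - 3(N+1)
     = 12/(13*14) * (38^2/5 + 29^2/4 + 24^2/4) - 3*14
     = 0.065934 * 643.05 - 42
     = 0.398901.
Step 4: Ties present; correction factor C = 1 - 18/(13^3 - 13) = 0.991758. Corrected H = 0.398901 / 0.991758 = 0.402216.
Step 5: Under H0, H ~ chi^2(2); p-value = 0.817824.
Step 6: alpha = 0.05. fail to reject H0.

H = 0.4022, df = 2, p = 0.817824, fail to reject H0.


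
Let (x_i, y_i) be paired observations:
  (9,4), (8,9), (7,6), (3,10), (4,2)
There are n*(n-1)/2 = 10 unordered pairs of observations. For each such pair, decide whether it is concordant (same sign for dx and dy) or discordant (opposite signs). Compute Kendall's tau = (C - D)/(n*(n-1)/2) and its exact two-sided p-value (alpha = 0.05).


Step 1: Enumerate the 10 unordered pairs (i,j) with i<j and classify each by sign(x_j-x_i) * sign(y_j-y_i).
  (1,2):dx=-1,dy=+5->D; (1,3):dx=-2,dy=+2->D; (1,4):dx=-6,dy=+6->D; (1,5):dx=-5,dy=-2->C
  (2,3):dx=-1,dy=-3->C; (2,4):dx=-5,dy=+1->D; (2,5):dx=-4,dy=-7->C; (3,4):dx=-4,dy=+4->D
  (3,5):dx=-3,dy=-4->C; (4,5):dx=+1,dy=-8->D
Step 2: C = 4, D = 6, total pairs = 10.
Step 3: tau = (C - D)/(n(n-1)/2) = (4 - 6)/10 = -0.200000.
Step 4: Exact two-sided p-value (enumerate n! = 120 permutations of y under H0): p = 0.816667.
Step 5: alpha = 0.05. fail to reject H0.

tau_b = -0.2000 (C=4, D=6), p = 0.816667, fail to reject H0.


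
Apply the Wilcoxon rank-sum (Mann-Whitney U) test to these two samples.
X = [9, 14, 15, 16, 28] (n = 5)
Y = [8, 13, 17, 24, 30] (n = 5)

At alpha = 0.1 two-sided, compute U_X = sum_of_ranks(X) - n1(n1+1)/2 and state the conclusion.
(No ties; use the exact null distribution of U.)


Step 1: Combine and sort all 10 observations; assign midranks.
sorted (value, group): (8,Y), (9,X), (13,Y), (14,X), (15,X), (16,X), (17,Y), (24,Y), (28,X), (30,Y)
ranks: 8->1, 9->2, 13->3, 14->4, 15->5, 16->6, 17->7, 24->8, 28->9, 30->10
Step 2: Rank sum for X: R1 = 2 + 4 + 5 + 6 + 9 = 26.
Step 3: U_X = R1 - n1(n1+1)/2 = 26 - 5*6/2 = 26 - 15 = 11.
       U_Y = n1*n2 - U_X = 25 - 11 = 14.
Step 4: No ties, so the exact null distribution of U (based on enumerating the C(10,5) = 252 equally likely rank assignments) gives the two-sided p-value.
Step 5: p-value = 0.841270; compare to alpha = 0.1. fail to reject H0.

U_X = 11, p = 0.841270, fail to reject H0 at alpha = 0.1.


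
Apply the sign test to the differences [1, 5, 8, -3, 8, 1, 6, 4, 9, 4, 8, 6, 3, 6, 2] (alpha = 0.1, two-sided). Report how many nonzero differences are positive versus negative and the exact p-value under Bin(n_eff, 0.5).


Step 1: Discard zero differences. Original n = 15; n_eff = number of nonzero differences = 15.
Nonzero differences (with sign): +1, +5, +8, -3, +8, +1, +6, +4, +9, +4, +8, +6, +3, +6, +2
Step 2: Count signs: positive = 14, negative = 1.
Step 3: Under H0: P(positive) = 0.5, so the number of positives S ~ Bin(15, 0.5).
Step 4: Two-sided exact p-value = sum of Bin(15,0.5) probabilities at or below the observed probability = 0.000977.
Step 5: alpha = 0.1. reject H0.

n_eff = 15, pos = 14, neg = 1, p = 0.000977, reject H0.


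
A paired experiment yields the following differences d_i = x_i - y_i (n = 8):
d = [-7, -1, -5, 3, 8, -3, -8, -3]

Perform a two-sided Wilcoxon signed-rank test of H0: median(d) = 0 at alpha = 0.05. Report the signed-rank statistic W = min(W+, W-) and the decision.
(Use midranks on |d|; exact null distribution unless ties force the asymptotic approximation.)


Step 1: Drop any zero differences (none here) and take |d_i|.
|d| = [7, 1, 5, 3, 8, 3, 8, 3]
Step 2: Midrank |d_i| (ties get averaged ranks).
ranks: |7|->6, |1|->1, |5|->5, |3|->3, |8|->7.5, |3|->3, |8|->7.5, |3|->3
Step 3: Attach original signs; sum ranks with positive sign and with negative sign.
W+ = 3 + 7.5 = 10.5
W- = 6 + 1 + 5 + 3 + 7.5 + 3 = 25.5
(Check: W+ + W- = 36 should equal n(n+1)/2 = 36.)
Step 4: Test statistic W = min(W+, W-) = 10.5.
Step 5: Ties in |d|, so use the tie-corrected normal approximation.
        E[W] = n(n+1)/4 = 8*9/4 = 18.
        Tie groups: |d|=3 (t=3), |d|=8 (t=2); sum(t^3 - t) = 30.
        Var[W] = n(n+1)(2n+1)/24 - sum(t^3-t)/48 = 1224/24 - 30/48 = 50.375.
        z = (W - E[W]) / sqrt(Var[W]) = (10.5 - 18) / 7.0975 = -1.0567.
        Two-sided p = 2*Phi(z) = 0.290646.
Step 6: alpha = 0.05. fail to reject H0.

W+ = 10.5, W- = 25.5, W = min = 10.5, p = 0.290646, fail to reject H0.


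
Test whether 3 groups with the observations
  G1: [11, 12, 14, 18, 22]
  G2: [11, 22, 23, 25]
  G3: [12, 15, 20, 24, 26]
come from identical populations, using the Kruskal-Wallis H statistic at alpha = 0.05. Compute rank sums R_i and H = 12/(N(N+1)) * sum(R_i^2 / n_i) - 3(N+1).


Step 1: Combine all N = 14 observations and assign midranks.
sorted (value, group, rank): (11,G1,1.5), (11,G2,1.5), (12,G1,3.5), (12,G3,3.5), (14,G1,5), (15,G3,6), (18,G1,7), (20,G3,8), (22,G1,9.5), (22,G2,9.5), (23,G2,11), (24,G3,12), (25,G2,13), (26,G3,14)
Step 2: Sum ranks within each group.
R_1 = 26.5 (n_1 = 5)
R_2 = 35 (n_2 = 4)
R_3 = 43.5 (n_3 = 5)
Step 3: H = 12/(N(N+1)) * sum(R_i^2/n_i) - 3(N+1)
     = 12/(14*15) * (26.5^2/5 + 35^2/4 + 43.5^2/5) - 3*15
     = 0.057143 * 825.15 - 45
     = 2.151429.
Step 4: Ties present; correction factor C = 1 - 18/(14^3 - 14) = 0.993407. Corrected H = 2.151429 / 0.993407 = 2.165708.
Step 5: Under H0, H ~ chi^2(2); p-value = 0.338628.
Step 6: alpha = 0.05. fail to reject H0.

H = 2.1657, df = 2, p = 0.338628, fail to reject H0.


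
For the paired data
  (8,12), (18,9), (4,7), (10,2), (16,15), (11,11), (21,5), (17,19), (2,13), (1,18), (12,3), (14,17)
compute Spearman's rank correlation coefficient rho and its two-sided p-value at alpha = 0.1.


Step 1: Rank x and y separately (midranks; no ties here).
rank(x): 8->4, 18->11, 4->3, 10->5, 16->9, 11->6, 21->12, 17->10, 2->2, 1->1, 12->7, 14->8
rank(y): 12->7, 9->5, 7->4, 2->1, 15->9, 11->6, 5->3, 19->12, 13->8, 18->11, 3->2, 17->10
Step 2: d_i = R_x(i) - R_y(i); compute d_i^2.
  (4-7)^2=9, (11-5)^2=36, (3-4)^2=1, (5-1)^2=16, (9-9)^2=0, (6-6)^2=0, (12-3)^2=81, (10-12)^2=4, (2-8)^2=36, (1-11)^2=100, (7-2)^2=25, (8-10)^2=4
sum(d^2) = 312.
Step 3: rho = 1 - 6*312 / (12*(12^2 - 1)) = 1 - 1872/1716 = -0.090909.
Step 4: Under H0, t = rho * sqrt((n-2)/(1-rho^2)) = -0.2887 ~ t(10).
Step 5: Two-sided p-value from the t-distribution with 10 df = 0.778725.
Step 6: alpha = 0.1. fail to reject H0.

rho = -0.0909, p = 0.778725, fail to reject H0 at alpha = 0.1.


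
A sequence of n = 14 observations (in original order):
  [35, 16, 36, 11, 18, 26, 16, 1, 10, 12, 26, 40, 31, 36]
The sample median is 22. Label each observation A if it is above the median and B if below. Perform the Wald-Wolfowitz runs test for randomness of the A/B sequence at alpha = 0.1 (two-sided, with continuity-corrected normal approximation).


Step 1: Compute median = 22; label A = above, B = below.
Labels in order: ABABBABBBBAAAA  (n_A = 7, n_B = 7)
Step 2: Count runs R = 7.
Step 3: Under H0 (random ordering), E[R] = 2*n_A*n_B/(n_A+n_B) + 1 = 2*7*7/14 + 1 = 8.0000.
        Var[R] = 2*n_A*n_B*(2*n_A*n_B - n_A - n_B) / ((n_A+n_B)^2 * (n_A+n_B-1)) = 8232/2548 = 3.2308.
        SD[R] = 1.7974.
Step 4: Continuity-corrected z = (R + 0.5 - E[R]) / SD[R] = (7 + 0.5 - 8.0000) / 1.7974 = -0.2782.
Step 5: Two-sided p-value via normal approximation = 2*(1 - Phi(|z|)) = 0.780879.
Step 6: alpha = 0.1. fail to reject H0.

R = 7, z = -0.2782, p = 0.780879, fail to reject H0.


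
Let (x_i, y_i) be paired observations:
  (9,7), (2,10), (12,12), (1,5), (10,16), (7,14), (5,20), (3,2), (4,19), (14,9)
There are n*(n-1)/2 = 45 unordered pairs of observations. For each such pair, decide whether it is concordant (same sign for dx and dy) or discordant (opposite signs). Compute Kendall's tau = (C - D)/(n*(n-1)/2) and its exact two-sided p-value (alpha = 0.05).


Step 1: Enumerate the 45 unordered pairs (i,j) with i<j and classify each by sign(x_j-x_i) * sign(y_j-y_i).
  (1,2):dx=-7,dy=+3->D; (1,3):dx=+3,dy=+5->C; (1,4):dx=-8,dy=-2->C; (1,5):dx=+1,dy=+9->C
  (1,6):dx=-2,dy=+7->D; (1,7):dx=-4,dy=+13->D; (1,8):dx=-6,dy=-5->C; (1,9):dx=-5,dy=+12->D
  (1,10):dx=+5,dy=+2->C; (2,3):dx=+10,dy=+2->C; (2,4):dx=-1,dy=-5->C; (2,5):dx=+8,dy=+6->C
  (2,6):dx=+5,dy=+4->C; (2,7):dx=+3,dy=+10->C; (2,8):dx=+1,dy=-8->D; (2,9):dx=+2,dy=+9->C
  (2,10):dx=+12,dy=-1->D; (3,4):dx=-11,dy=-7->C; (3,5):dx=-2,dy=+4->D; (3,6):dx=-5,dy=+2->D
  (3,7):dx=-7,dy=+8->D; (3,8):dx=-9,dy=-10->C; (3,9):dx=-8,dy=+7->D; (3,10):dx=+2,dy=-3->D
  (4,5):dx=+9,dy=+11->C; (4,6):dx=+6,dy=+9->C; (4,7):dx=+4,dy=+15->C; (4,8):dx=+2,dy=-3->D
  (4,9):dx=+3,dy=+14->C; (4,10):dx=+13,dy=+4->C; (5,6):dx=-3,dy=-2->C; (5,7):dx=-5,dy=+4->D
  (5,8):dx=-7,dy=-14->C; (5,9):dx=-6,dy=+3->D; (5,10):dx=+4,dy=-7->D; (6,7):dx=-2,dy=+6->D
  (6,8):dx=-4,dy=-12->C; (6,9):dx=-3,dy=+5->D; (6,10):dx=+7,dy=-5->D; (7,8):dx=-2,dy=-18->C
  (7,9):dx=-1,dy=-1->C; (7,10):dx=+9,dy=-11->D; (8,9):dx=+1,dy=+17->C; (8,10):dx=+11,dy=+7->C
  (9,10):dx=+10,dy=-10->D
Step 2: C = 25, D = 20, total pairs = 45.
Step 3: tau = (C - D)/(n(n-1)/2) = (25 - 20)/45 = 0.111111.
Step 4: Exact two-sided p-value (enumerate n! = 3628800 permutations of y under H0): p = 0.727490.
Step 5: alpha = 0.05. fail to reject H0.

tau_b = 0.1111 (C=25, D=20), p = 0.727490, fail to reject H0.


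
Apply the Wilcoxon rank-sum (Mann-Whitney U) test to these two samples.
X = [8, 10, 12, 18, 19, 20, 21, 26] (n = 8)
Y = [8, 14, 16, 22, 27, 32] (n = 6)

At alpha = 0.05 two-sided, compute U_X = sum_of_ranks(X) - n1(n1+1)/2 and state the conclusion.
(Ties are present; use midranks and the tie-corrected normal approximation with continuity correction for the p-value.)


Step 1: Combine and sort all 14 observations; assign midranks.
sorted (value, group): (8,X), (8,Y), (10,X), (12,X), (14,Y), (16,Y), (18,X), (19,X), (20,X), (21,X), (22,Y), (26,X), (27,Y), (32,Y)
ranks: 8->1.5, 8->1.5, 10->3, 12->4, 14->5, 16->6, 18->7, 19->8, 20->9, 21->10, 22->11, 26->12, 27->13, 32->14
Step 2: Rank sum for X: R1 = 1.5 + 3 + 4 + 7 + 8 + 9 + 10 + 12 = 54.5.
Step 3: U_X = R1 - n1(n1+1)/2 = 54.5 - 8*9/2 = 54.5 - 36 = 18.5.
       U_Y = n1*n2 - U_X = 48 - 18.5 = 29.5.
Step 4: Ties are present, so use the tie-corrected normal approximation (with continuity correction) for the p-value.
Step 5: p-value = 0.518145; compare to alpha = 0.05. fail to reject H0.

U_X = 18.5, p = 0.518145, fail to reject H0 at alpha = 0.05.


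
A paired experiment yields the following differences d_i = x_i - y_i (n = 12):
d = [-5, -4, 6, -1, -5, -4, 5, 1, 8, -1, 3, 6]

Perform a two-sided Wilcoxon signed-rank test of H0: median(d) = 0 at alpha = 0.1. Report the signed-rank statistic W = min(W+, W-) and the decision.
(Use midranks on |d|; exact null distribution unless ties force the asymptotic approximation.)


Step 1: Drop any zero differences (none here) and take |d_i|.
|d| = [5, 4, 6, 1, 5, 4, 5, 1, 8, 1, 3, 6]
Step 2: Midrank |d_i| (ties get averaged ranks).
ranks: |5|->8, |4|->5.5, |6|->10.5, |1|->2, |5|->8, |4|->5.5, |5|->8, |1|->2, |8|->12, |1|->2, |3|->4, |6|->10.5
Step 3: Attach original signs; sum ranks with positive sign and with negative sign.
W+ = 10.5 + 8 + 2 + 12 + 4 + 10.5 = 47
W- = 8 + 5.5 + 2 + 8 + 5.5 + 2 = 31
(Check: W+ + W- = 78 should equal n(n+1)/2 = 78.)
Step 4: Test statistic W = min(W+, W-) = 31.
Step 5: Ties in |d|, so use the tie-corrected normal approximation.
        E[W] = n(n+1)/4 = 12*13/4 = 39.
        Tie groups: |d|=1 (t=3), |d|=4 (t=2), |d|=5 (t=3), |d|=6 (t=2); sum(t^3 - t) = 60.
        Var[W] = n(n+1)(2n+1)/24 - sum(t^3-t)/48 = 3900/24 - 60/48 = 161.25.
        z = (W - E[W]) / sqrt(Var[W]) = (31 - 39) / 12.6984 = -0.6300.
        Two-sided p = 2*Phi(z) = 0.528695.
Step 6: alpha = 0.1. fail to reject H0.

W+ = 47, W- = 31, W = min = 31, p = 0.528695, fail to reject H0.


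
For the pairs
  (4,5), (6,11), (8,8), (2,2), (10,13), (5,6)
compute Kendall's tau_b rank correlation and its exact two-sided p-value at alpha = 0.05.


Step 1: Enumerate the 15 unordered pairs (i,j) with i<j and classify each by sign(x_j-x_i) * sign(y_j-y_i).
  (1,2):dx=+2,dy=+6->C; (1,3):dx=+4,dy=+3->C; (1,4):dx=-2,dy=-3->C; (1,5):dx=+6,dy=+8->C
  (1,6):dx=+1,dy=+1->C; (2,3):dx=+2,dy=-3->D; (2,4):dx=-4,dy=-9->C; (2,5):dx=+4,dy=+2->C
  (2,6):dx=-1,dy=-5->C; (3,4):dx=-6,dy=-6->C; (3,5):dx=+2,dy=+5->C; (3,6):dx=-3,dy=-2->C
  (4,5):dx=+8,dy=+11->C; (4,6):dx=+3,dy=+4->C; (5,6):dx=-5,dy=-7->C
Step 2: C = 14, D = 1, total pairs = 15.
Step 3: tau = (C - D)/(n(n-1)/2) = (14 - 1)/15 = 0.866667.
Step 4: Exact two-sided p-value (enumerate n! = 720 permutations of y under H0): p = 0.016667.
Step 5: alpha = 0.05. reject H0.

tau_b = 0.8667 (C=14, D=1), p = 0.016667, reject H0.


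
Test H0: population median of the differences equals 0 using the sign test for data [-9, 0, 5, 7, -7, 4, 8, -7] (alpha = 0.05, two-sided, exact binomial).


Step 1: Discard zero differences. Original n = 8; n_eff = number of nonzero differences = 7.
Nonzero differences (with sign): -9, +5, +7, -7, +4, +8, -7
Step 2: Count signs: positive = 4, negative = 3.
Step 3: Under H0: P(positive) = 0.5, so the number of positives S ~ Bin(7, 0.5).
Step 4: Two-sided exact p-value = sum of Bin(7,0.5) probabilities at or below the observed probability = 1.000000.
Step 5: alpha = 0.05. fail to reject H0.

n_eff = 7, pos = 4, neg = 3, p = 1.000000, fail to reject H0.


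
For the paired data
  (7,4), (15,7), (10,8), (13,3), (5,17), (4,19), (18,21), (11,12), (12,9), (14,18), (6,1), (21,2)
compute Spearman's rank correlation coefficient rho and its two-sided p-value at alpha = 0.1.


Step 1: Rank x and y separately (midranks; no ties here).
rank(x): 7->4, 15->10, 10->5, 13->8, 5->2, 4->1, 18->11, 11->6, 12->7, 14->9, 6->3, 21->12
rank(y): 4->4, 7->5, 8->6, 3->3, 17->9, 19->11, 21->12, 12->8, 9->7, 18->10, 1->1, 2->2
Step 2: d_i = R_x(i) - R_y(i); compute d_i^2.
  (4-4)^2=0, (10-5)^2=25, (5-6)^2=1, (8-3)^2=25, (2-9)^2=49, (1-11)^2=100, (11-12)^2=1, (6-8)^2=4, (7-7)^2=0, (9-10)^2=1, (3-1)^2=4, (12-2)^2=100
sum(d^2) = 310.
Step 3: rho = 1 - 6*310 / (12*(12^2 - 1)) = 1 - 1860/1716 = -0.083916.
Step 4: Under H0, t = rho * sqrt((n-2)/(1-rho^2)) = -0.2663 ~ t(10).
Step 5: Two-sided p-value from the t-distribution with 10 df = 0.795415.
Step 6: alpha = 0.1. fail to reject H0.

rho = -0.0839, p = 0.795415, fail to reject H0 at alpha = 0.1.


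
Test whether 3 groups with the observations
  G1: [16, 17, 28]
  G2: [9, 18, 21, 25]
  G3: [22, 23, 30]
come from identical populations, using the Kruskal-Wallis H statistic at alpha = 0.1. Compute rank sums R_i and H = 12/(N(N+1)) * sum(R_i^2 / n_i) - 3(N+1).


Step 1: Combine all N = 10 observations and assign midranks.
sorted (value, group, rank): (9,G2,1), (16,G1,2), (17,G1,3), (18,G2,4), (21,G2,5), (22,G3,6), (23,G3,7), (25,G2,8), (28,G1,9), (30,G3,10)
Step 2: Sum ranks within each group.
R_1 = 14 (n_1 = 3)
R_2 = 18 (n_2 = 4)
R_3 = 23 (n_3 = 3)
Step 3: H = 12/(N(N+1)) * sum(R_i^2/n_i) - 3(N+1)
     = 12/(10*11) * (14^2/3 + 18^2/4 + 23^2/3) - 3*11
     = 0.109091 * 322.667 - 33
     = 2.200000.
Step 4: No ties, so H is used without correction.
Step 5: Under H0, H ~ chi^2(2); p-value = 0.332871.
Step 6: alpha = 0.1. fail to reject H0.

H = 2.2000, df = 2, p = 0.332871, fail to reject H0.


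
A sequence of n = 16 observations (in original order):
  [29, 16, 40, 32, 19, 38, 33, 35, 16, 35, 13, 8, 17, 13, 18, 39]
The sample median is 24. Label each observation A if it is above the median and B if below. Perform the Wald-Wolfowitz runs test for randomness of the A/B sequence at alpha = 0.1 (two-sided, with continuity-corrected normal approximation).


Step 1: Compute median = 24; label A = above, B = below.
Labels in order: ABAABAAABABBBBBA  (n_A = 8, n_B = 8)
Step 2: Count runs R = 9.
Step 3: Under H0 (random ordering), E[R] = 2*n_A*n_B/(n_A+n_B) + 1 = 2*8*8/16 + 1 = 9.0000.
        Var[R] = 2*n_A*n_B*(2*n_A*n_B - n_A - n_B) / ((n_A+n_B)^2 * (n_A+n_B-1)) = 14336/3840 = 3.7333.
        SD[R] = 1.9322.
Step 4: R = E[R], so z = 0 with no continuity correction.
Step 5: Two-sided p-value via normal approximation = 2*(1 - Phi(|z|)) = 1.000000.
Step 6: alpha = 0.1. fail to reject H0.

R = 9, z = 0.0000, p = 1.000000, fail to reject H0.


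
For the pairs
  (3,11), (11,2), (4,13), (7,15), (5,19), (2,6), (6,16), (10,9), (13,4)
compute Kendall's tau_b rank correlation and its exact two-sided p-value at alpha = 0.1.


Step 1: Enumerate the 36 unordered pairs (i,j) with i<j and classify each by sign(x_j-x_i) * sign(y_j-y_i).
  (1,2):dx=+8,dy=-9->D; (1,3):dx=+1,dy=+2->C; (1,4):dx=+4,dy=+4->C; (1,5):dx=+2,dy=+8->C
  (1,6):dx=-1,dy=-5->C; (1,7):dx=+3,dy=+5->C; (1,8):dx=+7,dy=-2->D; (1,9):dx=+10,dy=-7->D
  (2,3):dx=-7,dy=+11->D; (2,4):dx=-4,dy=+13->D; (2,5):dx=-6,dy=+17->D; (2,6):dx=-9,dy=+4->D
  (2,7):dx=-5,dy=+14->D; (2,8):dx=-1,dy=+7->D; (2,9):dx=+2,dy=+2->C; (3,4):dx=+3,dy=+2->C
  (3,5):dx=+1,dy=+6->C; (3,6):dx=-2,dy=-7->C; (3,7):dx=+2,dy=+3->C; (3,8):dx=+6,dy=-4->D
  (3,9):dx=+9,dy=-9->D; (4,5):dx=-2,dy=+4->D; (4,6):dx=-5,dy=-9->C; (4,7):dx=-1,dy=+1->D
  (4,8):dx=+3,dy=-6->D; (4,9):dx=+6,dy=-11->D; (5,6):dx=-3,dy=-13->C; (5,7):dx=+1,dy=-3->D
  (5,8):dx=+5,dy=-10->D; (5,9):dx=+8,dy=-15->D; (6,7):dx=+4,dy=+10->C; (6,8):dx=+8,dy=+3->C
  (6,9):dx=+11,dy=-2->D; (7,8):dx=+4,dy=-7->D; (7,9):dx=+7,dy=-12->D; (8,9):dx=+3,dy=-5->D
Step 2: C = 14, D = 22, total pairs = 36.
Step 3: tau = (C - D)/(n(n-1)/2) = (14 - 22)/36 = -0.222222.
Step 4: Exact two-sided p-value (enumerate n! = 362880 permutations of y under H0): p = 0.476709.
Step 5: alpha = 0.1. fail to reject H0.

tau_b = -0.2222 (C=14, D=22), p = 0.476709, fail to reject H0.


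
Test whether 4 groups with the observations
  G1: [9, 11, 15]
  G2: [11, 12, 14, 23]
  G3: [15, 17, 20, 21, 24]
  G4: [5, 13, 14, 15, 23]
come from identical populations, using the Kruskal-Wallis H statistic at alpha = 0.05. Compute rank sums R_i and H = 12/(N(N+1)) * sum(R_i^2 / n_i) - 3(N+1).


Step 1: Combine all N = 17 observations and assign midranks.
sorted (value, group, rank): (5,G4,1), (9,G1,2), (11,G1,3.5), (11,G2,3.5), (12,G2,5), (13,G4,6), (14,G2,7.5), (14,G4,7.5), (15,G1,10), (15,G3,10), (15,G4,10), (17,G3,12), (20,G3,13), (21,G3,14), (23,G2,15.5), (23,G4,15.5), (24,G3,17)
Step 2: Sum ranks within each group.
R_1 = 15.5 (n_1 = 3)
R_2 = 31.5 (n_2 = 4)
R_3 = 66 (n_3 = 5)
R_4 = 40 (n_4 = 5)
Step 3: H = 12/(N(N+1)) * sum(R_i^2/n_i) - 3(N+1)
     = 12/(17*18) * (15.5^2/3 + 31.5^2/4 + 66^2/5 + 40^2/5) - 3*18
     = 0.039216 * 1519.35 - 54
     = 5.582190.
Step 4: Ties present; correction factor C = 1 - 42/(17^3 - 17) = 0.991422. Corrected H = 5.582190 / 0.991422 = 5.630490.
Step 5: Under H0, H ~ chi^2(3); p-value = 0.131039.
Step 6: alpha = 0.05. fail to reject H0.

H = 5.6305, df = 3, p = 0.131039, fail to reject H0.


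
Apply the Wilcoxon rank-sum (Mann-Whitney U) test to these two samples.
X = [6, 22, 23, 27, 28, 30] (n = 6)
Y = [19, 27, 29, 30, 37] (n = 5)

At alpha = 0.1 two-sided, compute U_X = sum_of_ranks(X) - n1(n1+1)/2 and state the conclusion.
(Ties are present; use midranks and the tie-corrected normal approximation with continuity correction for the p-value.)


Step 1: Combine and sort all 11 observations; assign midranks.
sorted (value, group): (6,X), (19,Y), (22,X), (23,X), (27,X), (27,Y), (28,X), (29,Y), (30,X), (30,Y), (37,Y)
ranks: 6->1, 19->2, 22->3, 23->4, 27->5.5, 27->5.5, 28->7, 29->8, 30->9.5, 30->9.5, 37->11
Step 2: Rank sum for X: R1 = 1 + 3 + 4 + 5.5 + 7 + 9.5 = 30.
Step 3: U_X = R1 - n1(n1+1)/2 = 30 - 6*7/2 = 30 - 21 = 9.
       U_Y = n1*n2 - U_X = 30 - 9 = 21.
Step 4: Ties are present, so use the tie-corrected normal approximation (with continuity correction) for the p-value.
Step 5: p-value = 0.313093; compare to alpha = 0.1. fail to reject H0.

U_X = 9, p = 0.313093, fail to reject H0 at alpha = 0.1.


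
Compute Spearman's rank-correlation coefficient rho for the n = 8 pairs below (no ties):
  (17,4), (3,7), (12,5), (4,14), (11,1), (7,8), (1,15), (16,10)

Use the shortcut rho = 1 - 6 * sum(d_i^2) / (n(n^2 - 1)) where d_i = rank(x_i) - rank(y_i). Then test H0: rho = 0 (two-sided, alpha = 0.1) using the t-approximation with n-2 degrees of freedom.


Step 1: Rank x and y separately (midranks; no ties here).
rank(x): 17->8, 3->2, 12->6, 4->3, 11->5, 7->4, 1->1, 16->7
rank(y): 4->2, 7->4, 5->3, 14->7, 1->1, 8->5, 15->8, 10->6
Step 2: d_i = R_x(i) - R_y(i); compute d_i^2.
  (8-2)^2=36, (2-4)^2=4, (6-3)^2=9, (3-7)^2=16, (5-1)^2=16, (4-5)^2=1, (1-8)^2=49, (7-6)^2=1
sum(d^2) = 132.
Step 3: rho = 1 - 6*132 / (8*(8^2 - 1)) = 1 - 792/504 = -0.571429.
Step 4: Under H0, t = rho * sqrt((n-2)/(1-rho^2)) = -1.7056 ~ t(6).
Step 5: Two-sided p-value from the t-distribution with 6 df = 0.138960.
Step 6: alpha = 0.1. fail to reject H0.

rho = -0.5714, p = 0.138960, fail to reject H0 at alpha = 0.1.


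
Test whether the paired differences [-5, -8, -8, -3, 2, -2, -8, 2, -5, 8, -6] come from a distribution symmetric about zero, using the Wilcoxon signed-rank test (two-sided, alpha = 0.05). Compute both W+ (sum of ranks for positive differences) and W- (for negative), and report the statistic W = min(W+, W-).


Step 1: Drop any zero differences (none here) and take |d_i|.
|d| = [5, 8, 8, 3, 2, 2, 8, 2, 5, 8, 6]
Step 2: Midrank |d_i| (ties get averaged ranks).
ranks: |5|->5.5, |8|->9.5, |8|->9.5, |3|->4, |2|->2, |2|->2, |8|->9.5, |2|->2, |5|->5.5, |8|->9.5, |6|->7
Step 3: Attach original signs; sum ranks with positive sign and with negative sign.
W+ = 2 + 2 + 9.5 = 13.5
W- = 5.5 + 9.5 + 9.5 + 4 + 2 + 9.5 + 5.5 + 7 = 52.5
(Check: W+ + W- = 66 should equal n(n+1)/2 = 66.)
Step 4: Test statistic W = min(W+, W-) = 13.5.
Step 5: Ties in |d|, so use the tie-corrected normal approximation.
        E[W] = n(n+1)/4 = 11*12/4 = 33.
        Tie groups: |d|=2 (t=3), |d|=5 (t=2), |d|=8 (t=4); sum(t^3 - t) = 90.
        Var[W] = n(n+1)(2n+1)/24 - sum(t^3-t)/48 = 3036/24 - 90/48 = 124.625.
        z = (W - E[W]) / sqrt(Var[W]) = (13.5 - 33) / 11.1636 = -1.7468.
        Two-sided p = 2*Phi(z) = 0.080680.
Step 6: alpha = 0.05. fail to reject H0.

W+ = 13.5, W- = 52.5, W = min = 13.5, p = 0.080680, fail to reject H0.


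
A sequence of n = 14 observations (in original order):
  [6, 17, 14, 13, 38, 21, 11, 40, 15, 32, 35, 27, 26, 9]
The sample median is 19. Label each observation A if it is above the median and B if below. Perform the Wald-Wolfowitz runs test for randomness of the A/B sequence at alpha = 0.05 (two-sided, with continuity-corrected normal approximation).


Step 1: Compute median = 19; label A = above, B = below.
Labels in order: BBBBAABABAAAAB  (n_A = 7, n_B = 7)
Step 2: Count runs R = 7.
Step 3: Under H0 (random ordering), E[R] = 2*n_A*n_B/(n_A+n_B) + 1 = 2*7*7/14 + 1 = 8.0000.
        Var[R] = 2*n_A*n_B*(2*n_A*n_B - n_A - n_B) / ((n_A+n_B)^2 * (n_A+n_B-1)) = 8232/2548 = 3.2308.
        SD[R] = 1.7974.
Step 4: Continuity-corrected z = (R + 0.5 - E[R]) / SD[R] = (7 + 0.5 - 8.0000) / 1.7974 = -0.2782.
Step 5: Two-sided p-value via normal approximation = 2*(1 - Phi(|z|)) = 0.780879.
Step 6: alpha = 0.05. fail to reject H0.

R = 7, z = -0.2782, p = 0.780879, fail to reject H0.


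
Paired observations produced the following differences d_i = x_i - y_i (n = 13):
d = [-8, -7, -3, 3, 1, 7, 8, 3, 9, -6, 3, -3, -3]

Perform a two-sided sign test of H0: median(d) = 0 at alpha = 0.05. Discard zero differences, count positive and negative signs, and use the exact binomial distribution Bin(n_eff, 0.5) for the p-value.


Step 1: Discard zero differences. Original n = 13; n_eff = number of nonzero differences = 13.
Nonzero differences (with sign): -8, -7, -3, +3, +1, +7, +8, +3, +9, -6, +3, -3, -3
Step 2: Count signs: positive = 7, negative = 6.
Step 3: Under H0: P(positive) = 0.5, so the number of positives S ~ Bin(13, 0.5).
Step 4: Two-sided exact p-value = sum of Bin(13,0.5) probabilities at or below the observed probability = 1.000000.
Step 5: alpha = 0.05. fail to reject H0.

n_eff = 13, pos = 7, neg = 6, p = 1.000000, fail to reject H0.


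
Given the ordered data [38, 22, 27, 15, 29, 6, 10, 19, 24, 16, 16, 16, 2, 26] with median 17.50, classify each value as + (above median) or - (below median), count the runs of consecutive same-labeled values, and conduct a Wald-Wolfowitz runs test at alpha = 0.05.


Step 1: Compute median = 17.50; label A = above, B = below.
Labels in order: AAABABBAABBBBA  (n_A = 7, n_B = 7)
Step 2: Count runs R = 7.
Step 3: Under H0 (random ordering), E[R] = 2*n_A*n_B/(n_A+n_B) + 1 = 2*7*7/14 + 1 = 8.0000.
        Var[R] = 2*n_A*n_B*(2*n_A*n_B - n_A - n_B) / ((n_A+n_B)^2 * (n_A+n_B-1)) = 8232/2548 = 3.2308.
        SD[R] = 1.7974.
Step 4: Continuity-corrected z = (R + 0.5 - E[R]) / SD[R] = (7 + 0.5 - 8.0000) / 1.7974 = -0.2782.
Step 5: Two-sided p-value via normal approximation = 2*(1 - Phi(|z|)) = 0.780879.
Step 6: alpha = 0.05. fail to reject H0.

R = 7, z = -0.2782, p = 0.780879, fail to reject H0.


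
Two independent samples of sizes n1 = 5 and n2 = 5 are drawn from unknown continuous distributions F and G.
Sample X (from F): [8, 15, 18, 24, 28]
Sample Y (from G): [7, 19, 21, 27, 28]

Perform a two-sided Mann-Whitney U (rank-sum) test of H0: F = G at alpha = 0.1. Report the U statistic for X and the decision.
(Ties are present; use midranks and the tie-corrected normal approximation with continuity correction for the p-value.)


Step 1: Combine and sort all 10 observations; assign midranks.
sorted (value, group): (7,Y), (8,X), (15,X), (18,X), (19,Y), (21,Y), (24,X), (27,Y), (28,X), (28,Y)
ranks: 7->1, 8->2, 15->3, 18->4, 19->5, 21->6, 24->7, 27->8, 28->9.5, 28->9.5
Step 2: Rank sum for X: R1 = 2 + 3 + 4 + 7 + 9.5 = 25.5.
Step 3: U_X = R1 - n1(n1+1)/2 = 25.5 - 5*6/2 = 25.5 - 15 = 10.5.
       U_Y = n1*n2 - U_X = 25 - 10.5 = 14.5.
Step 4: Ties are present, so use the tie-corrected normal approximation (with continuity correction) for the p-value.
Step 5: p-value = 0.753298; compare to alpha = 0.1. fail to reject H0.

U_X = 10.5, p = 0.753298, fail to reject H0 at alpha = 0.1.


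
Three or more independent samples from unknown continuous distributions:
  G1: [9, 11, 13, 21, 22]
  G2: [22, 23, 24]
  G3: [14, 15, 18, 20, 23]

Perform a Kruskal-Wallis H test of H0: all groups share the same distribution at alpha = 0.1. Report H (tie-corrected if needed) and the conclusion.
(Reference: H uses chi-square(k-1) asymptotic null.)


Step 1: Combine all N = 13 observations and assign midranks.
sorted (value, group, rank): (9,G1,1), (11,G1,2), (13,G1,3), (14,G3,4), (15,G3,5), (18,G3,6), (20,G3,7), (21,G1,8), (22,G1,9.5), (22,G2,9.5), (23,G2,11.5), (23,G3,11.5), (24,G2,13)
Step 2: Sum ranks within each group.
R_1 = 23.5 (n_1 = 5)
R_2 = 34 (n_2 = 3)
R_3 = 33.5 (n_3 = 5)
Step 3: H = 12/(N(N+1)) * sum(R_i^2/n_i) - 3(N+1)
     = 12/(13*14) * (23.5^2/5 + 34^2/3 + 33.5^2/5) - 3*14
     = 0.065934 * 720.233 - 42
     = 5.487912.
Step 4: Ties present; correction factor C = 1 - 12/(13^3 - 13) = 0.994505. Corrected H = 5.487912 / 0.994505 = 5.518232.
Step 5: Under H0, H ~ chi^2(2); p-value = 0.063348.
Step 6: alpha = 0.1. reject H0.

H = 5.5182, df = 2, p = 0.063348, reject H0.


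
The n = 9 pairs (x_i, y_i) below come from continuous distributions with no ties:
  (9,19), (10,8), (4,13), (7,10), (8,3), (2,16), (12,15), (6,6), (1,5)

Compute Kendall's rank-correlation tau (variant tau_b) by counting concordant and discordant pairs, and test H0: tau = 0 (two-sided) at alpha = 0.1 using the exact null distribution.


Step 1: Enumerate the 36 unordered pairs (i,j) with i<j and classify each by sign(x_j-x_i) * sign(y_j-y_i).
  (1,2):dx=+1,dy=-11->D; (1,3):dx=-5,dy=-6->C; (1,4):dx=-2,dy=-9->C; (1,5):dx=-1,dy=-16->C
  (1,6):dx=-7,dy=-3->C; (1,7):dx=+3,dy=-4->D; (1,8):dx=-3,dy=-13->C; (1,9):dx=-8,dy=-14->C
  (2,3):dx=-6,dy=+5->D; (2,4):dx=-3,dy=+2->D; (2,5):dx=-2,dy=-5->C; (2,6):dx=-8,dy=+8->D
  (2,7):dx=+2,dy=+7->C; (2,8):dx=-4,dy=-2->C; (2,9):dx=-9,dy=-3->C; (3,4):dx=+3,dy=-3->D
  (3,5):dx=+4,dy=-10->D; (3,6):dx=-2,dy=+3->D; (3,7):dx=+8,dy=+2->C; (3,8):dx=+2,dy=-7->D
  (3,9):dx=-3,dy=-8->C; (4,5):dx=+1,dy=-7->D; (4,6):dx=-5,dy=+6->D; (4,7):dx=+5,dy=+5->C
  (4,8):dx=-1,dy=-4->C; (4,9):dx=-6,dy=-5->C; (5,6):dx=-6,dy=+13->D; (5,7):dx=+4,dy=+12->C
  (5,8):dx=-2,dy=+3->D; (5,9):dx=-7,dy=+2->D; (6,7):dx=+10,dy=-1->D; (6,8):dx=+4,dy=-10->D
  (6,9):dx=-1,dy=-11->C; (7,8):dx=-6,dy=-9->C; (7,9):dx=-11,dy=-10->C; (8,9):dx=-5,dy=-1->C
Step 2: C = 20, D = 16, total pairs = 36.
Step 3: tau = (C - D)/(n(n-1)/2) = (20 - 16)/36 = 0.111111.
Step 4: Exact two-sided p-value (enumerate n! = 362880 permutations of y under H0): p = 0.761414.
Step 5: alpha = 0.1. fail to reject H0.

tau_b = 0.1111 (C=20, D=16), p = 0.761414, fail to reject H0.


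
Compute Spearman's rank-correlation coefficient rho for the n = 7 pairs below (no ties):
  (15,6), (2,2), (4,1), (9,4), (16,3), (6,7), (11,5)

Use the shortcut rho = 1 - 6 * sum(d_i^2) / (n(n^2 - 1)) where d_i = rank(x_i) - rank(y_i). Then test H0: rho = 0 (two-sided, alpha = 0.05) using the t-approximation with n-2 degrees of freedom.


Step 1: Rank x and y separately (midranks; no ties here).
rank(x): 15->6, 2->1, 4->2, 9->4, 16->7, 6->3, 11->5
rank(y): 6->6, 2->2, 1->1, 4->4, 3->3, 7->7, 5->5
Step 2: d_i = R_x(i) - R_y(i); compute d_i^2.
  (6-6)^2=0, (1-2)^2=1, (2-1)^2=1, (4-4)^2=0, (7-3)^2=16, (3-7)^2=16, (5-5)^2=0
sum(d^2) = 34.
Step 3: rho = 1 - 6*34 / (7*(7^2 - 1)) = 1 - 204/336 = 0.392857.
Step 4: Under H0, t = rho * sqrt((n-2)/(1-rho^2)) = 0.9553 ~ t(5).
Step 5: Two-sided p-value from the t-distribution with 5 df = 0.383317.
Step 6: alpha = 0.05. fail to reject H0.

rho = 0.3929, p = 0.383317, fail to reject H0 at alpha = 0.05.


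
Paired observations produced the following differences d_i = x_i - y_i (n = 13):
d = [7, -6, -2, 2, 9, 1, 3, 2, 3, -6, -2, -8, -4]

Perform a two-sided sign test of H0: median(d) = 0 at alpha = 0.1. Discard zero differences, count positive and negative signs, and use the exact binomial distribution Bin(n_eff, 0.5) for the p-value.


Step 1: Discard zero differences. Original n = 13; n_eff = number of nonzero differences = 13.
Nonzero differences (with sign): +7, -6, -2, +2, +9, +1, +3, +2, +3, -6, -2, -8, -4
Step 2: Count signs: positive = 7, negative = 6.
Step 3: Under H0: P(positive) = 0.5, so the number of positives S ~ Bin(13, 0.5).
Step 4: Two-sided exact p-value = sum of Bin(13,0.5) probabilities at or below the observed probability = 1.000000.
Step 5: alpha = 0.1. fail to reject H0.

n_eff = 13, pos = 7, neg = 6, p = 1.000000, fail to reject H0.


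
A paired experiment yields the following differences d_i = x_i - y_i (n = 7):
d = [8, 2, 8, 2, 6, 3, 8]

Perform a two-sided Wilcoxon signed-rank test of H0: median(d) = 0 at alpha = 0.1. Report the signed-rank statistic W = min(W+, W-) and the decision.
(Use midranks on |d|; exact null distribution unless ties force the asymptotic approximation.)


Step 1: Drop any zero differences (none here) and take |d_i|.
|d| = [8, 2, 8, 2, 6, 3, 8]
Step 2: Midrank |d_i| (ties get averaged ranks).
ranks: |8|->6, |2|->1.5, |8|->6, |2|->1.5, |6|->4, |3|->3, |8|->6
Step 3: Attach original signs; sum ranks with positive sign and with negative sign.
W+ = 6 + 1.5 + 6 + 1.5 + 4 + 3 + 6 = 28
W- = 0 = 0
(Check: W+ + W- = 28 should equal n(n+1)/2 = 28.)
Step 4: Test statistic W = min(W+, W-) = 0.
Step 5: Ties in |d|, so use the tie-corrected normal approximation.
        E[W] = n(n+1)/4 = 7*8/4 = 14.
        Tie groups: |d|=2 (t=2), |d|=8 (t=3); sum(t^3 - t) = 30.
        Var[W] = n(n+1)(2n+1)/24 - sum(t^3-t)/48 = 840/24 - 30/48 = 34.375.
        z = (W - E[W]) / sqrt(Var[W]) = (0 - 14) / 5.8630 = -2.3878.
        Two-sided p = 2*Phi(z) = 0.016947.
Step 6: alpha = 0.1. reject H0.

W+ = 28, W- = 0, W = min = 0, p = 0.016947, reject H0.


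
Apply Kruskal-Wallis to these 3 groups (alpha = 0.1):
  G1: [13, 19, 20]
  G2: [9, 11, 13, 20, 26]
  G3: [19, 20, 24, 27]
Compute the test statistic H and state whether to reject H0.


Step 1: Combine all N = 12 observations and assign midranks.
sorted (value, group, rank): (9,G2,1), (11,G2,2), (13,G1,3.5), (13,G2,3.5), (19,G1,5.5), (19,G3,5.5), (20,G1,8), (20,G2,8), (20,G3,8), (24,G3,10), (26,G2,11), (27,G3,12)
Step 2: Sum ranks within each group.
R_1 = 17 (n_1 = 3)
R_2 = 25.5 (n_2 = 5)
R_3 = 35.5 (n_3 = 4)
Step 3: H = 12/(N(N+1)) * sum(R_i^2/n_i) - 3(N+1)
     = 12/(12*13) * (17^2/3 + 25.5^2/5 + 35.5^2/4) - 3*13
     = 0.076923 * 541.446 - 39
     = 2.649679.
Step 4: Ties present; correction factor C = 1 - 36/(12^3 - 12) = 0.979021. Corrected H = 2.649679 / 0.979021 = 2.706458.
Step 5: Under H0, H ~ chi^2(2); p-value = 0.258404.
Step 6: alpha = 0.1. fail to reject H0.

H = 2.7065, df = 2, p = 0.258404, fail to reject H0.


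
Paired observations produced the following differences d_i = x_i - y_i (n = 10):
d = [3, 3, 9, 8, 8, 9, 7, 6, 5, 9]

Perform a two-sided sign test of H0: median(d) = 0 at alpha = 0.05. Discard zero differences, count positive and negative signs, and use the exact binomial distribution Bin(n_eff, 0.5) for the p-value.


Step 1: Discard zero differences. Original n = 10; n_eff = number of nonzero differences = 10.
Nonzero differences (with sign): +3, +3, +9, +8, +8, +9, +7, +6, +5, +9
Step 2: Count signs: positive = 10, negative = 0.
Step 3: Under H0: P(positive) = 0.5, so the number of positives S ~ Bin(10, 0.5).
Step 4: Two-sided exact p-value = sum of Bin(10,0.5) probabilities at or below the observed probability = 0.001953.
Step 5: alpha = 0.05. reject H0.

n_eff = 10, pos = 10, neg = 0, p = 0.001953, reject H0.


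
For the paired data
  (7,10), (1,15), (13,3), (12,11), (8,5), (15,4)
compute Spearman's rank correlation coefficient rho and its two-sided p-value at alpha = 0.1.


Step 1: Rank x and y separately (midranks; no ties here).
rank(x): 7->2, 1->1, 13->5, 12->4, 8->3, 15->6
rank(y): 10->4, 15->6, 3->1, 11->5, 5->3, 4->2
Step 2: d_i = R_x(i) - R_y(i); compute d_i^2.
  (2-4)^2=4, (1-6)^2=25, (5-1)^2=16, (4-5)^2=1, (3-3)^2=0, (6-2)^2=16
sum(d^2) = 62.
Step 3: rho = 1 - 6*62 / (6*(6^2 - 1)) = 1 - 372/210 = -0.771429.
Step 4: Under H0, t = rho * sqrt((n-2)/(1-rho^2)) = -2.4247 ~ t(4).
Step 5: Two-sided p-value from the t-distribution with 4 df = 0.072397.
Step 6: alpha = 0.1. reject H0.

rho = -0.7714, p = 0.072397, reject H0 at alpha = 0.1.


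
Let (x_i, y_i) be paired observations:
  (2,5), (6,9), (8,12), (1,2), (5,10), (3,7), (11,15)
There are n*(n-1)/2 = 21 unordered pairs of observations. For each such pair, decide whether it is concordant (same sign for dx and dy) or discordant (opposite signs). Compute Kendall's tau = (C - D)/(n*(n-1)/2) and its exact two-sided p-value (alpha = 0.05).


Step 1: Enumerate the 21 unordered pairs (i,j) with i<j and classify each by sign(x_j-x_i) * sign(y_j-y_i).
  (1,2):dx=+4,dy=+4->C; (1,3):dx=+6,dy=+7->C; (1,4):dx=-1,dy=-3->C; (1,5):dx=+3,dy=+5->C
  (1,6):dx=+1,dy=+2->C; (1,7):dx=+9,dy=+10->C; (2,3):dx=+2,dy=+3->C; (2,4):dx=-5,dy=-7->C
  (2,5):dx=-1,dy=+1->D; (2,6):dx=-3,dy=-2->C; (2,7):dx=+5,dy=+6->C; (3,4):dx=-7,dy=-10->C
  (3,5):dx=-3,dy=-2->C; (3,6):dx=-5,dy=-5->C; (3,7):dx=+3,dy=+3->C; (4,5):dx=+4,dy=+8->C
  (4,6):dx=+2,dy=+5->C; (4,7):dx=+10,dy=+13->C; (5,6):dx=-2,dy=-3->C; (5,7):dx=+6,dy=+5->C
  (6,7):dx=+8,dy=+8->C
Step 2: C = 20, D = 1, total pairs = 21.
Step 3: tau = (C - D)/(n(n-1)/2) = (20 - 1)/21 = 0.904762.
Step 4: Exact two-sided p-value (enumerate n! = 5040 permutations of y under H0): p = 0.002778.
Step 5: alpha = 0.05. reject H0.

tau_b = 0.9048 (C=20, D=1), p = 0.002778, reject H0.


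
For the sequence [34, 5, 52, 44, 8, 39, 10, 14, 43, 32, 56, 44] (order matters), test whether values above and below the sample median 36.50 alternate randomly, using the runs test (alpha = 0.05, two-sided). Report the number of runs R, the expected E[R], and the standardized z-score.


Step 1: Compute median = 36.50; label A = above, B = below.
Labels in order: BBAABABBABAA  (n_A = 6, n_B = 6)
Step 2: Count runs R = 8.
Step 3: Under H0 (random ordering), E[R] = 2*n_A*n_B/(n_A+n_B) + 1 = 2*6*6/12 + 1 = 7.0000.
        Var[R] = 2*n_A*n_B*(2*n_A*n_B - n_A - n_B) / ((n_A+n_B)^2 * (n_A+n_B-1)) = 4320/1584 = 2.7273.
        SD[R] = 1.6514.
Step 4: Continuity-corrected z = (R - 0.5 - E[R]) / SD[R] = (8 - 0.5 - 7.0000) / 1.6514 = 0.3028.
Step 5: Two-sided p-value via normal approximation = 2*(1 - Phi(|z|)) = 0.762069.
Step 6: alpha = 0.05. fail to reject H0.

R = 8, z = 0.3028, p = 0.762069, fail to reject H0.


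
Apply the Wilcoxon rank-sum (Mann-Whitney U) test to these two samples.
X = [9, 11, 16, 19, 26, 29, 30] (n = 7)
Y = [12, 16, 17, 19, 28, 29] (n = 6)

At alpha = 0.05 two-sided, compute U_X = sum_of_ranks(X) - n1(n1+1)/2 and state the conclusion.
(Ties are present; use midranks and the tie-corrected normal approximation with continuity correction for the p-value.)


Step 1: Combine and sort all 13 observations; assign midranks.
sorted (value, group): (9,X), (11,X), (12,Y), (16,X), (16,Y), (17,Y), (19,X), (19,Y), (26,X), (28,Y), (29,X), (29,Y), (30,X)
ranks: 9->1, 11->2, 12->3, 16->4.5, 16->4.5, 17->6, 19->7.5, 19->7.5, 26->9, 28->10, 29->11.5, 29->11.5, 30->13
Step 2: Rank sum for X: R1 = 1 + 2 + 4.5 + 7.5 + 9 + 11.5 + 13 = 48.5.
Step 3: U_X = R1 - n1(n1+1)/2 = 48.5 - 7*8/2 = 48.5 - 28 = 20.5.
       U_Y = n1*n2 - U_X = 42 - 20.5 = 21.5.
Step 4: Ties are present, so use the tie-corrected normal approximation (with continuity correction) for the p-value.
Step 5: p-value = 1.000000; compare to alpha = 0.05. fail to reject H0.

U_X = 20.5, p = 1.000000, fail to reject H0 at alpha = 0.05.
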